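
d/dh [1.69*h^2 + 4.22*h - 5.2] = 3.38*h + 4.22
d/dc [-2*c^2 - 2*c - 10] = -4*c - 2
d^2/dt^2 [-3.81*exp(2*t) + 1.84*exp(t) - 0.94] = (1.84 - 15.24*exp(t))*exp(t)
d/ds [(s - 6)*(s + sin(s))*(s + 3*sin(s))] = (s - 6)*(s + sin(s))*(3*cos(s) + 1) + (s - 6)*(s + 3*sin(s))*(cos(s) + 1) + (s + sin(s))*(s + 3*sin(s))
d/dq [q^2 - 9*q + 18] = 2*q - 9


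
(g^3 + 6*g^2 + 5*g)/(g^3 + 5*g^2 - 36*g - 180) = g*(g + 1)/(g^2 - 36)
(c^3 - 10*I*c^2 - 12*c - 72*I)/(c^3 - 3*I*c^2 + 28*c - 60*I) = (c^2 - 4*I*c + 12)/(c^2 + 3*I*c + 10)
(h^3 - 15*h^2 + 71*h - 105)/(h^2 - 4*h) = (h^3 - 15*h^2 + 71*h - 105)/(h*(h - 4))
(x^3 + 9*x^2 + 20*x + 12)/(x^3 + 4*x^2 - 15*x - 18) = (x + 2)/(x - 3)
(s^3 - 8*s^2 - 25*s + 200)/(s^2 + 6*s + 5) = (s^2 - 13*s + 40)/(s + 1)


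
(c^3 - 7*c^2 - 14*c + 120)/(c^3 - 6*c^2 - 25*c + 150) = (c + 4)/(c + 5)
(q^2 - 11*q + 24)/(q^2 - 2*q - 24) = (-q^2 + 11*q - 24)/(-q^2 + 2*q + 24)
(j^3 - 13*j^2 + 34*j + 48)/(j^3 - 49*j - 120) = (j^2 - 5*j - 6)/(j^2 + 8*j + 15)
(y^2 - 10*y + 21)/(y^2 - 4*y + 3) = (y - 7)/(y - 1)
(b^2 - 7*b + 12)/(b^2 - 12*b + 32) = (b - 3)/(b - 8)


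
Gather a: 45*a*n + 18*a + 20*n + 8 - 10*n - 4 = a*(45*n + 18) + 10*n + 4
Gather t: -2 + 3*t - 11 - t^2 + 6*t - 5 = -t^2 + 9*t - 18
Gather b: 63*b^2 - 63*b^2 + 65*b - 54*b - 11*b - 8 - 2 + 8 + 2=0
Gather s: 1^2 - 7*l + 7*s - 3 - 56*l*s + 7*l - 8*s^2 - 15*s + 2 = -8*s^2 + s*(-56*l - 8)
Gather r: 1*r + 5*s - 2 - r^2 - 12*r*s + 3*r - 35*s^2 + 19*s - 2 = -r^2 + r*(4 - 12*s) - 35*s^2 + 24*s - 4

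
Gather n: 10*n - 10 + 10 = 10*n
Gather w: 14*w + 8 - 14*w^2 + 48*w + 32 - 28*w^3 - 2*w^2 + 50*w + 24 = -28*w^3 - 16*w^2 + 112*w + 64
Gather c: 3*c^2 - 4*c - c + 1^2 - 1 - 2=3*c^2 - 5*c - 2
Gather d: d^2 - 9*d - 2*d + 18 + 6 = d^2 - 11*d + 24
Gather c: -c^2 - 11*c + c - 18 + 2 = -c^2 - 10*c - 16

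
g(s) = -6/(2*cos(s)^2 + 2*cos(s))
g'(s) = -6*(4*sin(s)*cos(s) + 2*sin(s))/(2*cos(s)^2 + 2*cos(s))^2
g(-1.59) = 159.29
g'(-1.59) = 8131.29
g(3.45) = 66.73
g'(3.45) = -408.06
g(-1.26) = -7.51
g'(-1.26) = 28.87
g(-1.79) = 17.63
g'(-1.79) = 57.14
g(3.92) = 14.63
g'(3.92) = -21.25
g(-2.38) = 15.00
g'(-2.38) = -23.17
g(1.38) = -13.30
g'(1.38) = -79.82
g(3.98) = 13.54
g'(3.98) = -15.33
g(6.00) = -1.59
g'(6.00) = 0.69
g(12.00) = -1.93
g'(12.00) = 1.79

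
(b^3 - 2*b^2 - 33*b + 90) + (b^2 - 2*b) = b^3 - b^2 - 35*b + 90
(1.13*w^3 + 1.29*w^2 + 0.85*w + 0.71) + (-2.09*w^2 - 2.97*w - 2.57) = 1.13*w^3 - 0.8*w^2 - 2.12*w - 1.86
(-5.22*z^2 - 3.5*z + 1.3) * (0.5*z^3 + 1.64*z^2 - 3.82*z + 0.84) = -2.61*z^5 - 10.3108*z^4 + 14.8504*z^3 + 11.1172*z^2 - 7.906*z + 1.092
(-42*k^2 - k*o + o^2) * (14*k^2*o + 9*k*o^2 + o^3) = -588*k^4*o - 392*k^3*o^2 - 37*k^2*o^3 + 8*k*o^4 + o^5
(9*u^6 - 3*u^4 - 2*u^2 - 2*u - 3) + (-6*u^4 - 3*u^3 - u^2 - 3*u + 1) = 9*u^6 - 9*u^4 - 3*u^3 - 3*u^2 - 5*u - 2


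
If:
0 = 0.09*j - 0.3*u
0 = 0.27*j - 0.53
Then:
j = 1.96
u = 0.59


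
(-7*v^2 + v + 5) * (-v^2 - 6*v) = 7*v^4 + 41*v^3 - 11*v^2 - 30*v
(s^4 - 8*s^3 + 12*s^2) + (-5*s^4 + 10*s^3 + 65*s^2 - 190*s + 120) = -4*s^4 + 2*s^3 + 77*s^2 - 190*s + 120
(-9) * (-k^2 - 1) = 9*k^2 + 9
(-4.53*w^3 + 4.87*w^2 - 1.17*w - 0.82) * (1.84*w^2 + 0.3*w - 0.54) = -8.3352*w^5 + 7.6018*w^4 + 1.7544*w^3 - 4.4896*w^2 + 0.3858*w + 0.4428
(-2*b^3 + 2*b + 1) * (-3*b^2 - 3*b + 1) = 6*b^5 + 6*b^4 - 8*b^3 - 9*b^2 - b + 1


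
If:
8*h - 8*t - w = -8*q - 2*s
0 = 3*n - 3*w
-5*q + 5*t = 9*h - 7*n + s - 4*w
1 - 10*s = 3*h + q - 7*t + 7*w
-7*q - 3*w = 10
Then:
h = 4647*w/1792 - 53/896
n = w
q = -3*w/7 - 10/7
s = -w/112 - 53/56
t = 3651*w/1792 - 1545/896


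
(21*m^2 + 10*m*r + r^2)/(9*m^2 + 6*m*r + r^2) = (7*m + r)/(3*m + r)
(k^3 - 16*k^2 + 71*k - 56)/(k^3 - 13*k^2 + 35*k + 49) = (k^2 - 9*k + 8)/(k^2 - 6*k - 7)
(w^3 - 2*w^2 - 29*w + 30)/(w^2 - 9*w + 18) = (w^2 + 4*w - 5)/(w - 3)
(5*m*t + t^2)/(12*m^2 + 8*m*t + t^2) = t*(5*m + t)/(12*m^2 + 8*m*t + t^2)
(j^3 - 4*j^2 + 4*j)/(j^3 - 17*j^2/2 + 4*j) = 2*(j^2 - 4*j + 4)/(2*j^2 - 17*j + 8)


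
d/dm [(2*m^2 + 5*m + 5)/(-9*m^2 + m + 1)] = 47*m*(m + 2)/(81*m^4 - 18*m^3 - 17*m^2 + 2*m + 1)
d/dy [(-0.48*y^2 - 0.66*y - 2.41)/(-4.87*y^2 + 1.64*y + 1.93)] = (-4.0014*y^2 - 25.3262*y + 2.6786)/(23.7169*y^4 - 15.9736*y^3 - 16.1086*y^2 + 6.3304*y + 3.7249)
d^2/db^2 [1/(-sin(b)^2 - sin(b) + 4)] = (4*sin(b)^4 + 3*sin(b)^3 + 11*sin(b)^2 - 2*sin(b) - 10)/(sin(b)^2 + sin(b) - 4)^3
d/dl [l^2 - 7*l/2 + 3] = 2*l - 7/2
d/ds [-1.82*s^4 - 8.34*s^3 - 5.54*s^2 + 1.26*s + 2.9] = -7.28*s^3 - 25.02*s^2 - 11.08*s + 1.26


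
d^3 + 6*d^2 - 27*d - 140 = (d - 5)*(d + 4)*(d + 7)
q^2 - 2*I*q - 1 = (q - I)^2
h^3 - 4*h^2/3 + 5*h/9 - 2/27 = (h - 2/3)*(h - 1/3)^2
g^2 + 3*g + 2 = (g + 1)*(g + 2)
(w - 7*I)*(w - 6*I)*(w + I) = w^3 - 12*I*w^2 - 29*w - 42*I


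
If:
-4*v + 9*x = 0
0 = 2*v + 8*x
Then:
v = 0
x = 0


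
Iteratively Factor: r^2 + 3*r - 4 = (r + 4)*(r - 1)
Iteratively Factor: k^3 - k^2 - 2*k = (k)*(k^2 - k - 2) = k*(k - 2)*(k + 1)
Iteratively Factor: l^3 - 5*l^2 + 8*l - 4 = (l - 2)*(l^2 - 3*l + 2) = (l - 2)^2*(l - 1)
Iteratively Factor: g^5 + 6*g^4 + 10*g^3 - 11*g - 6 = (g - 1)*(g^4 + 7*g^3 + 17*g^2 + 17*g + 6) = (g - 1)*(g + 1)*(g^3 + 6*g^2 + 11*g + 6) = (g - 1)*(g + 1)^2*(g^2 + 5*g + 6) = (g - 1)*(g + 1)^2*(g + 3)*(g + 2)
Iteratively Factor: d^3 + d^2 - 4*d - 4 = (d + 1)*(d^2 - 4) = (d + 1)*(d + 2)*(d - 2)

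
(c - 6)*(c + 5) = c^2 - c - 30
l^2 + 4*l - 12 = (l - 2)*(l + 6)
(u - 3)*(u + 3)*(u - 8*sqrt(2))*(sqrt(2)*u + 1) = sqrt(2)*u^4 - 15*u^3 - 17*sqrt(2)*u^2 + 135*u + 72*sqrt(2)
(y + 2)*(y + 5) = y^2 + 7*y + 10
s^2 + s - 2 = (s - 1)*(s + 2)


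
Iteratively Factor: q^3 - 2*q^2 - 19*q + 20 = (q + 4)*(q^2 - 6*q + 5) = (q - 1)*(q + 4)*(q - 5)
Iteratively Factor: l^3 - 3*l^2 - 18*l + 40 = (l - 2)*(l^2 - l - 20) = (l - 5)*(l - 2)*(l + 4)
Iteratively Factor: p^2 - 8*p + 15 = (p - 3)*(p - 5)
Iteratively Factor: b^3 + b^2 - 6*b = (b)*(b^2 + b - 6) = b*(b + 3)*(b - 2)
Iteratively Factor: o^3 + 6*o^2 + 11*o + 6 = (o + 3)*(o^2 + 3*o + 2) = (o + 1)*(o + 3)*(o + 2)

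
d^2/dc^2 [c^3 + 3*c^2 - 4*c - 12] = 6*c + 6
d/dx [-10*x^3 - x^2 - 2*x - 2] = -30*x^2 - 2*x - 2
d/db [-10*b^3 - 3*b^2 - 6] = 6*b*(-5*b - 1)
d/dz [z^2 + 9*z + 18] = 2*z + 9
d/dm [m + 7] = 1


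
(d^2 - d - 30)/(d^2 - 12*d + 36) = (d + 5)/(d - 6)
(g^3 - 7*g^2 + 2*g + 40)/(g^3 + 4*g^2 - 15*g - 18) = (g^3 - 7*g^2 + 2*g + 40)/(g^3 + 4*g^2 - 15*g - 18)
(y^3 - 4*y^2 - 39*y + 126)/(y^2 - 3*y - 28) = (y^2 + 3*y - 18)/(y + 4)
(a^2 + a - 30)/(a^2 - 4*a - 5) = (a + 6)/(a + 1)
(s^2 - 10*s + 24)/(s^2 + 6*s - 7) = (s^2 - 10*s + 24)/(s^2 + 6*s - 7)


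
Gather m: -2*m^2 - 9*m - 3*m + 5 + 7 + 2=-2*m^2 - 12*m + 14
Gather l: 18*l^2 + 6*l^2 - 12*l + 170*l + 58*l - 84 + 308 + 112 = 24*l^2 + 216*l + 336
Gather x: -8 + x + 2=x - 6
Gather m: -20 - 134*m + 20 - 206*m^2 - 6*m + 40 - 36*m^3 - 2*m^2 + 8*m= -36*m^3 - 208*m^2 - 132*m + 40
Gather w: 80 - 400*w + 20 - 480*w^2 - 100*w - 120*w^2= -600*w^2 - 500*w + 100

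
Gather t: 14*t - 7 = 14*t - 7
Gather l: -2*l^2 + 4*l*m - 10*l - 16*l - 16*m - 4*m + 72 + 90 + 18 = -2*l^2 + l*(4*m - 26) - 20*m + 180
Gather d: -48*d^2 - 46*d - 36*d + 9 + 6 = -48*d^2 - 82*d + 15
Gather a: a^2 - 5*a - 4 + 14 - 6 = a^2 - 5*a + 4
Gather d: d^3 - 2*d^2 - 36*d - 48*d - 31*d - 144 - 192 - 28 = d^3 - 2*d^2 - 115*d - 364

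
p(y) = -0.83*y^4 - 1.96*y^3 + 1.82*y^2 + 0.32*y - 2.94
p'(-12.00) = 4846.88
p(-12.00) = -13568.70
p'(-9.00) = 1911.56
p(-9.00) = -3875.19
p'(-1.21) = -6.81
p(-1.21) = 1.03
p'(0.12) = 0.67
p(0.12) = -2.88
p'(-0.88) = -5.17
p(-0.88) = -0.97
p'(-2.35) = 2.38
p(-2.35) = 6.48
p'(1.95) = -39.56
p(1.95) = -21.93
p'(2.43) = -73.19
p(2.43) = -48.48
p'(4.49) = -402.40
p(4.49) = -479.57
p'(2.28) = -61.30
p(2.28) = -38.41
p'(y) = -3.32*y^3 - 5.88*y^2 + 3.64*y + 0.32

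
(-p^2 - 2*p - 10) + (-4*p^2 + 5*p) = -5*p^2 + 3*p - 10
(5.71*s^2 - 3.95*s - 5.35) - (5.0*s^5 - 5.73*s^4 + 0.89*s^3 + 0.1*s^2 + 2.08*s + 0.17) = -5.0*s^5 + 5.73*s^4 - 0.89*s^3 + 5.61*s^2 - 6.03*s - 5.52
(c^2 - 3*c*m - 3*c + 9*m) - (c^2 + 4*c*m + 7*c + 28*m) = -7*c*m - 10*c - 19*m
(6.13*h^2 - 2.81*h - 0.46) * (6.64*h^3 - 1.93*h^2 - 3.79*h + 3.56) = 40.7032*h^5 - 30.4893*h^4 - 20.8638*h^3 + 33.3605*h^2 - 8.2602*h - 1.6376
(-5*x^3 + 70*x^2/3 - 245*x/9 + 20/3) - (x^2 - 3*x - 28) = -5*x^3 + 67*x^2/3 - 218*x/9 + 104/3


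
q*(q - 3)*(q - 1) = q^3 - 4*q^2 + 3*q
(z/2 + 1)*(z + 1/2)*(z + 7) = z^3/2 + 19*z^2/4 + 37*z/4 + 7/2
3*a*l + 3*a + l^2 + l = (3*a + l)*(l + 1)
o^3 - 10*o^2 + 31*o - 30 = (o - 5)*(o - 3)*(o - 2)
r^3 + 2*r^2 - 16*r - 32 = (r - 4)*(r + 2)*(r + 4)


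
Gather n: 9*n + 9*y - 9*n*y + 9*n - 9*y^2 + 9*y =n*(18 - 9*y) - 9*y^2 + 18*y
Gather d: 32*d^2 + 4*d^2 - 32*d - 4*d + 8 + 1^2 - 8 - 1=36*d^2 - 36*d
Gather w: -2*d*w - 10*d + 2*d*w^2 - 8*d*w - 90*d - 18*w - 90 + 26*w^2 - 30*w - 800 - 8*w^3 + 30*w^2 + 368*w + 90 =-100*d - 8*w^3 + w^2*(2*d + 56) + w*(320 - 10*d) - 800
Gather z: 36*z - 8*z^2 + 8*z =-8*z^2 + 44*z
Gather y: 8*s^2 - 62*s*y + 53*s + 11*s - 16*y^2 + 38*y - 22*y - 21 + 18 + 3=8*s^2 + 64*s - 16*y^2 + y*(16 - 62*s)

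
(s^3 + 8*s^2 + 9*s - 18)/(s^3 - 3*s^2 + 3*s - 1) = (s^2 + 9*s + 18)/(s^2 - 2*s + 1)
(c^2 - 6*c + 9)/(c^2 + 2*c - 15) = (c - 3)/(c + 5)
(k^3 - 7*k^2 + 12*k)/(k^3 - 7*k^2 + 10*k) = (k^2 - 7*k + 12)/(k^2 - 7*k + 10)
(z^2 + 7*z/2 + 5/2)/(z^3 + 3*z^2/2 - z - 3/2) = (2*z + 5)/(2*z^2 + z - 3)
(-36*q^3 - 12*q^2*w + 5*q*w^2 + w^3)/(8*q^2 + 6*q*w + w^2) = (-18*q^2 + 3*q*w + w^2)/(4*q + w)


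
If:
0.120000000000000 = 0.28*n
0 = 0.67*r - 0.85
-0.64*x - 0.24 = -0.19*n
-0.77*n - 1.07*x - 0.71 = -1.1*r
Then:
No Solution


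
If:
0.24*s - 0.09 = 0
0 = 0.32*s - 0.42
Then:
No Solution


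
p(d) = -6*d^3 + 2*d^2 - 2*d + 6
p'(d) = -18*d^2 + 4*d - 2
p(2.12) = -46.42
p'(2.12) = -74.42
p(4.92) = -670.00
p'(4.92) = -418.04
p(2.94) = -135.07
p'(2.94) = -145.82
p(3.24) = -183.56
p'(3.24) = -178.00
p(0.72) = 3.36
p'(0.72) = -8.45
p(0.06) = 5.89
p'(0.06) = -1.82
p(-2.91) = 176.61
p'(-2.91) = -166.07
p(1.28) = -5.87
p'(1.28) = -26.37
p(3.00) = -144.00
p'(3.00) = -152.00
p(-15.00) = 20736.00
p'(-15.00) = -4112.00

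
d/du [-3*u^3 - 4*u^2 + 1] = u*(-9*u - 8)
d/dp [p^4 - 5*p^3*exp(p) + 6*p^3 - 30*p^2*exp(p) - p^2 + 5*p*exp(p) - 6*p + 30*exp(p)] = -5*p^3*exp(p) + 4*p^3 - 45*p^2*exp(p) + 18*p^2 - 55*p*exp(p) - 2*p + 35*exp(p) - 6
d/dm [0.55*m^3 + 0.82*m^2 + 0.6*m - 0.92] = 1.65*m^2 + 1.64*m + 0.6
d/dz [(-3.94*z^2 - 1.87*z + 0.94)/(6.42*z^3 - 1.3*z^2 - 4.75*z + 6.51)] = (25.2948*z^4 + 24.0108*z^3 - 1.8204*z^2 - 48.8548*z - 7.7087)/(41.2164*z^6 - 16.692*z^5 - 59.3*z^4 + 95.9384*z^3 + 5.6365*z^2 - 61.845*z + 42.3801)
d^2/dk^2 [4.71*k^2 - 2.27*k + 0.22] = 9.42000000000000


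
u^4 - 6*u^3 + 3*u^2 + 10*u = u*(u - 5)*(u - 2)*(u + 1)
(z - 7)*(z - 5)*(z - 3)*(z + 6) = z^4 - 9*z^3 - 19*z^2 + 321*z - 630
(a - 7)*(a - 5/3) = a^2 - 26*a/3 + 35/3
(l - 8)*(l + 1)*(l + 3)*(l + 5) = l^4 + l^3 - 49*l^2 - 169*l - 120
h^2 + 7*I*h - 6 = (h + I)*(h + 6*I)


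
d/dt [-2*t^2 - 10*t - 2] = -4*t - 10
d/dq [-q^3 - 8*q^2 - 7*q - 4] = -3*q^2 - 16*q - 7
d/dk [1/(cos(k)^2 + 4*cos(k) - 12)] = 2*(cos(k) + 2)*sin(k)/(cos(k)^2 + 4*cos(k) - 12)^2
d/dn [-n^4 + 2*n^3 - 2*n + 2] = -4*n^3 + 6*n^2 - 2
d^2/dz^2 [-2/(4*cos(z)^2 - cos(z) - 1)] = 2*(-64*sin(z)^4 + 49*sin(z)^2 - 14*cos(z) + 3*cos(3*z) + 25)/(4*sin(z)^2 + cos(z) - 3)^3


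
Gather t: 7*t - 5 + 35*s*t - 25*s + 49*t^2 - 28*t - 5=-25*s + 49*t^2 + t*(35*s - 21) - 10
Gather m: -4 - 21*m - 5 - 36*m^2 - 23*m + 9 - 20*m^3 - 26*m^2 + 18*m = -20*m^3 - 62*m^2 - 26*m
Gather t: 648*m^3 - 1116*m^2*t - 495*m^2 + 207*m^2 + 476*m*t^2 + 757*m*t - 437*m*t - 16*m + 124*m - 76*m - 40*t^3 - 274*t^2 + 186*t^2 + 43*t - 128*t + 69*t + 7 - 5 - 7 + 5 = 648*m^3 - 288*m^2 + 32*m - 40*t^3 + t^2*(476*m - 88) + t*(-1116*m^2 + 320*m - 16)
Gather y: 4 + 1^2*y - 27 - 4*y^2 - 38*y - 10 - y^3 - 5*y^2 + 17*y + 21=-y^3 - 9*y^2 - 20*y - 12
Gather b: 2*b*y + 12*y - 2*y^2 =2*b*y - 2*y^2 + 12*y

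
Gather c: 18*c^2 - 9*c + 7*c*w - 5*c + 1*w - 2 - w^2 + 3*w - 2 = 18*c^2 + c*(7*w - 14) - w^2 + 4*w - 4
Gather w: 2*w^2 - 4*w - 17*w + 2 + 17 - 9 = 2*w^2 - 21*w + 10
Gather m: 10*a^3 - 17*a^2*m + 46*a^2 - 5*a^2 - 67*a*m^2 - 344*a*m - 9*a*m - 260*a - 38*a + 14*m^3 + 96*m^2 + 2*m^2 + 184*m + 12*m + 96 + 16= 10*a^3 + 41*a^2 - 298*a + 14*m^3 + m^2*(98 - 67*a) + m*(-17*a^2 - 353*a + 196) + 112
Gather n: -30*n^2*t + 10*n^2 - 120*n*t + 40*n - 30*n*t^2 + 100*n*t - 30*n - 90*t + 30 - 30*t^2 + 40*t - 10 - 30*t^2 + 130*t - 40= n^2*(10 - 30*t) + n*(-30*t^2 - 20*t + 10) - 60*t^2 + 80*t - 20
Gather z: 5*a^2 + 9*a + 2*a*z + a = 5*a^2 + 2*a*z + 10*a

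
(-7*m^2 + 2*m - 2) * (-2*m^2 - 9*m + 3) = 14*m^4 + 59*m^3 - 35*m^2 + 24*m - 6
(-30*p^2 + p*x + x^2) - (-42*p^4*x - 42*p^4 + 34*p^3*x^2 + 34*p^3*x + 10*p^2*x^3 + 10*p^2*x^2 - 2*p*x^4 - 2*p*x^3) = 42*p^4*x + 42*p^4 - 34*p^3*x^2 - 34*p^3*x - 10*p^2*x^3 - 10*p^2*x^2 - 30*p^2 + 2*p*x^4 + 2*p*x^3 + p*x + x^2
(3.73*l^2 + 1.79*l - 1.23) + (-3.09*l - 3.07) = 3.73*l^2 - 1.3*l - 4.3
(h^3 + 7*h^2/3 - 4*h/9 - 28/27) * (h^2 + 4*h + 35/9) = h^5 + 19*h^4/3 + 115*h^3/9 + 169*h^2/27 - 476*h/81 - 980/243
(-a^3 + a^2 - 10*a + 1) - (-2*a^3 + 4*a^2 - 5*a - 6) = a^3 - 3*a^2 - 5*a + 7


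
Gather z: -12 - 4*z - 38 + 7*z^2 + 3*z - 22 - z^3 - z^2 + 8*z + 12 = -z^3 + 6*z^2 + 7*z - 60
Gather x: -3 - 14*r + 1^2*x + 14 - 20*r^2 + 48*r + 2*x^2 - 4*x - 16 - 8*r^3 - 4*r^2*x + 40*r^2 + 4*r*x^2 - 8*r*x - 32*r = -8*r^3 + 20*r^2 + 2*r + x^2*(4*r + 2) + x*(-4*r^2 - 8*r - 3) - 5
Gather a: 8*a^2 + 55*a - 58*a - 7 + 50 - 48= 8*a^2 - 3*a - 5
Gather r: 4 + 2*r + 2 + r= 3*r + 6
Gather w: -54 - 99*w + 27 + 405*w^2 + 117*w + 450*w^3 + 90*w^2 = 450*w^3 + 495*w^2 + 18*w - 27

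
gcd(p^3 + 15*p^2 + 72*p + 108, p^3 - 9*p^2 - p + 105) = p + 3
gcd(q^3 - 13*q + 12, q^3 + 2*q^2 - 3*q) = q - 1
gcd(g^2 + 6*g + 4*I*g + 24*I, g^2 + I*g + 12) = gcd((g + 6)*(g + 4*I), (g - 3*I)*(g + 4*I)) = g + 4*I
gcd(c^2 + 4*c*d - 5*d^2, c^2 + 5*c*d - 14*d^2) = 1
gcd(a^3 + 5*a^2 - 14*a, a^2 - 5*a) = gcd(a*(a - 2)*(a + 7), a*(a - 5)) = a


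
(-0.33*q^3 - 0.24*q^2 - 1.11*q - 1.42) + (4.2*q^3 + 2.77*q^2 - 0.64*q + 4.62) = 3.87*q^3 + 2.53*q^2 - 1.75*q + 3.2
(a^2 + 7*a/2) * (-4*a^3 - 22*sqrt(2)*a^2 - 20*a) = -4*a^5 - 22*sqrt(2)*a^4 - 14*a^4 - 77*sqrt(2)*a^3 - 20*a^3 - 70*a^2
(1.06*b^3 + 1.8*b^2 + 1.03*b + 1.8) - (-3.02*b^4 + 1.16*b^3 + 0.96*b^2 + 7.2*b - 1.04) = 3.02*b^4 - 0.0999999999999999*b^3 + 0.84*b^2 - 6.17*b + 2.84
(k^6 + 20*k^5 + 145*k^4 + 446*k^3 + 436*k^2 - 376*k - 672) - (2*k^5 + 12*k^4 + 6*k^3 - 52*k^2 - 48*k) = k^6 + 18*k^5 + 133*k^4 + 440*k^3 + 488*k^2 - 328*k - 672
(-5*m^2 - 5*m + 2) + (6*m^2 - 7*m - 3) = m^2 - 12*m - 1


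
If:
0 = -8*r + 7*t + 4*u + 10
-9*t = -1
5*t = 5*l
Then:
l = 1/9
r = u/2 + 97/72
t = 1/9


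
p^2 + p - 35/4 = (p - 5/2)*(p + 7/2)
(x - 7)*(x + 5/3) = x^2 - 16*x/3 - 35/3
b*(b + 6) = b^2 + 6*b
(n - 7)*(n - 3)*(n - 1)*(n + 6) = n^4 - 5*n^3 - 35*n^2 + 165*n - 126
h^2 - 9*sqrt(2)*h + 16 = (h - 8*sqrt(2))*(h - sqrt(2))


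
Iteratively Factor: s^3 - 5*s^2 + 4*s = (s - 4)*(s^2 - s) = (s - 4)*(s - 1)*(s)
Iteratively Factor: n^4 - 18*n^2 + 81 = (n - 3)*(n^3 + 3*n^2 - 9*n - 27) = (n - 3)*(n + 3)*(n^2 - 9) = (n - 3)^2*(n + 3)*(n + 3)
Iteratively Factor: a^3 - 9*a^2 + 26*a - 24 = (a - 3)*(a^2 - 6*a + 8) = (a - 4)*(a - 3)*(a - 2)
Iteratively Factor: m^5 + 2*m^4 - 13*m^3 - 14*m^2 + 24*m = (m - 3)*(m^4 + 5*m^3 + 2*m^2 - 8*m) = (m - 3)*(m - 1)*(m^3 + 6*m^2 + 8*m) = (m - 3)*(m - 1)*(m + 4)*(m^2 + 2*m) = (m - 3)*(m - 1)*(m + 2)*(m + 4)*(m)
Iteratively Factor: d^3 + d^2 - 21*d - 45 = (d - 5)*(d^2 + 6*d + 9) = (d - 5)*(d + 3)*(d + 3)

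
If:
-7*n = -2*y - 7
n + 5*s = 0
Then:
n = 2*y/7 + 1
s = -2*y/35 - 1/5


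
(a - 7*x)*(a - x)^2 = a^3 - 9*a^2*x + 15*a*x^2 - 7*x^3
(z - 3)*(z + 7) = z^2 + 4*z - 21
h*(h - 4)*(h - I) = h^3 - 4*h^2 - I*h^2 + 4*I*h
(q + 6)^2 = q^2 + 12*q + 36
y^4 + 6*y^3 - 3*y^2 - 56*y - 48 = (y - 3)*(y + 1)*(y + 4)^2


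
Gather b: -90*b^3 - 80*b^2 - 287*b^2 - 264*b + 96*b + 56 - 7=-90*b^3 - 367*b^2 - 168*b + 49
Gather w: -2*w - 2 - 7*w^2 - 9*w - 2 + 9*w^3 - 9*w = 9*w^3 - 7*w^2 - 20*w - 4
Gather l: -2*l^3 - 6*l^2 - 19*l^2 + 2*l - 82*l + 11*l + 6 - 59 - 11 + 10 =-2*l^3 - 25*l^2 - 69*l - 54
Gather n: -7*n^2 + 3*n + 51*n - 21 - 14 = -7*n^2 + 54*n - 35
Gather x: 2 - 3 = -1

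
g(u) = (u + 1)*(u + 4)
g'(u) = 2*u + 5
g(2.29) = 20.69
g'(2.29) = 9.58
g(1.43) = 13.19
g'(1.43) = 7.86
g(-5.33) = 5.76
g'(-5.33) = -5.66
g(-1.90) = -1.89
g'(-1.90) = 1.20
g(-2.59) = -2.24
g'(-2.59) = -0.18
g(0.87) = 9.11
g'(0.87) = 6.74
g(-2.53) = -2.25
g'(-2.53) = -0.06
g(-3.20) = -1.76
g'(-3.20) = -1.40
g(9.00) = 130.00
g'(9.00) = 23.00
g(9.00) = 130.00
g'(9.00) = 23.00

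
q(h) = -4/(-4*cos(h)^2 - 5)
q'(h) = 32*sin(h)*cos(h)/(-4*cos(h)^2 - 5)^2 = 32*sin(h)*cos(h)/(4*cos(h)^2 + 5)^2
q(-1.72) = 0.79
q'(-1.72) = 0.18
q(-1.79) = 0.77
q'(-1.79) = 0.25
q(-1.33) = 0.77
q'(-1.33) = -0.27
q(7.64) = 0.77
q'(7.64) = 0.25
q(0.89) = 0.61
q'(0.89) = 0.36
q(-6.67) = 0.47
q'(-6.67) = -0.16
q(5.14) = 0.70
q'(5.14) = -0.37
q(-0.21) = 0.45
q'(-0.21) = -0.08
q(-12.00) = 0.51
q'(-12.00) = 0.24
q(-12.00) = 0.51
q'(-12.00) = 0.24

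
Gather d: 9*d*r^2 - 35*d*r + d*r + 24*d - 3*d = d*(9*r^2 - 34*r + 21)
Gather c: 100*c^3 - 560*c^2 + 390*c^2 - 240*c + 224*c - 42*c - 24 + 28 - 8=100*c^3 - 170*c^2 - 58*c - 4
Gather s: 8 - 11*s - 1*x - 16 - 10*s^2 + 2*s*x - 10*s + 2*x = -10*s^2 + s*(2*x - 21) + x - 8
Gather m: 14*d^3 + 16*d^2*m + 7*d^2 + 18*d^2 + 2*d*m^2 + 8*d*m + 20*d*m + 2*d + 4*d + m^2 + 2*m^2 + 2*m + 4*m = 14*d^3 + 25*d^2 + 6*d + m^2*(2*d + 3) + m*(16*d^2 + 28*d + 6)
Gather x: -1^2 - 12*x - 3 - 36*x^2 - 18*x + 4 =-36*x^2 - 30*x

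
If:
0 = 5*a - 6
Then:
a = 6/5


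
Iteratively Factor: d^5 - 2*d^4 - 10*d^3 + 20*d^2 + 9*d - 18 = (d + 1)*(d^4 - 3*d^3 - 7*d^2 + 27*d - 18) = (d + 1)*(d + 3)*(d^3 - 6*d^2 + 11*d - 6) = (d - 1)*(d + 1)*(d + 3)*(d^2 - 5*d + 6) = (d - 2)*(d - 1)*(d + 1)*(d + 3)*(d - 3)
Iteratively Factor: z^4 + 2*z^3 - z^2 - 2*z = (z - 1)*(z^3 + 3*z^2 + 2*z) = (z - 1)*(z + 1)*(z^2 + 2*z) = (z - 1)*(z + 1)*(z + 2)*(z)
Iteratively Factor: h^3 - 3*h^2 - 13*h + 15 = (h + 3)*(h^2 - 6*h + 5) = (h - 5)*(h + 3)*(h - 1)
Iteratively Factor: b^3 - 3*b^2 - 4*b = (b)*(b^2 - 3*b - 4) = b*(b + 1)*(b - 4)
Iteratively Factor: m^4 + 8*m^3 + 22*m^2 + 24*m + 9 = (m + 3)*(m^3 + 5*m^2 + 7*m + 3) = (m + 1)*(m + 3)*(m^2 + 4*m + 3) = (m + 1)^2*(m + 3)*(m + 3)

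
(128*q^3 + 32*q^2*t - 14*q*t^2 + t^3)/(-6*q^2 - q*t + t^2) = (-64*q^2 + 16*q*t - t^2)/(3*q - t)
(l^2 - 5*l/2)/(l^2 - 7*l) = (l - 5/2)/(l - 7)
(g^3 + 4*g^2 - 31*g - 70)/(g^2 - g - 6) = (g^2 + 2*g - 35)/(g - 3)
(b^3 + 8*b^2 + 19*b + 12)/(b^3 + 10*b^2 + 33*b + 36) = (b + 1)/(b + 3)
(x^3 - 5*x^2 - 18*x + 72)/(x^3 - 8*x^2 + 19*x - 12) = (x^2 - 2*x - 24)/(x^2 - 5*x + 4)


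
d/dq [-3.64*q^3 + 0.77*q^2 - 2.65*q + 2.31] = -10.92*q^2 + 1.54*q - 2.65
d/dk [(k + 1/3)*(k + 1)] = 2*k + 4/3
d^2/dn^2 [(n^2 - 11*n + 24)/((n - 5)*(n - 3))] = -6/(n^3 - 15*n^2 + 75*n - 125)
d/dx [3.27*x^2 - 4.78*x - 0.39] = 6.54*x - 4.78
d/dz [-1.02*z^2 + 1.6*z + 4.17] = 1.6 - 2.04*z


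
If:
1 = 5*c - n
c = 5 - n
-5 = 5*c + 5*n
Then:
No Solution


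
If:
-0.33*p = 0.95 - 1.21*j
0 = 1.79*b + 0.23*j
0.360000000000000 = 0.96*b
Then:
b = 0.38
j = -2.92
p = -13.58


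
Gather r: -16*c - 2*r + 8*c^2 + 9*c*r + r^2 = 8*c^2 - 16*c + r^2 + r*(9*c - 2)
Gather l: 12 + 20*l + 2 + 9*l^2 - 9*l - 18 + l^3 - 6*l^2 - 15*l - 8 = l^3 + 3*l^2 - 4*l - 12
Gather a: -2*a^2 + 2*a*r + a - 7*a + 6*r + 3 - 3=-2*a^2 + a*(2*r - 6) + 6*r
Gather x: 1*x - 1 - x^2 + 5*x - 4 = -x^2 + 6*x - 5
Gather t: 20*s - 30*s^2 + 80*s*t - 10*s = -30*s^2 + 80*s*t + 10*s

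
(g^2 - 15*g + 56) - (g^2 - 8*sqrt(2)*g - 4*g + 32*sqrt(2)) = -11*g + 8*sqrt(2)*g - 32*sqrt(2) + 56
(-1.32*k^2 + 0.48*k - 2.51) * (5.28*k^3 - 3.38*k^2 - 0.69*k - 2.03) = -6.9696*k^5 + 6.996*k^4 - 13.9644*k^3 + 10.8322*k^2 + 0.7575*k + 5.0953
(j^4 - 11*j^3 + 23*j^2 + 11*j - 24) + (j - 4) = j^4 - 11*j^3 + 23*j^2 + 12*j - 28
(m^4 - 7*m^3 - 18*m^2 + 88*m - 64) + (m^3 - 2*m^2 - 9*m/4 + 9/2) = m^4 - 6*m^3 - 20*m^2 + 343*m/4 - 119/2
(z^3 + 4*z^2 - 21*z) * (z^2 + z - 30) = z^5 + 5*z^4 - 47*z^3 - 141*z^2 + 630*z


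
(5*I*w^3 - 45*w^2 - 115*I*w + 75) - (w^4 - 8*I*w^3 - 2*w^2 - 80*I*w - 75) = -w^4 + 13*I*w^3 - 43*w^2 - 35*I*w + 150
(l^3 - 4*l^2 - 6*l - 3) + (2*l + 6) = l^3 - 4*l^2 - 4*l + 3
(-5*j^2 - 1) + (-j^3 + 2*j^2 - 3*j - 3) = -j^3 - 3*j^2 - 3*j - 4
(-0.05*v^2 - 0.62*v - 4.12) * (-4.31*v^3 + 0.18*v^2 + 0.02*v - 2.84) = 0.2155*v^5 + 2.6632*v^4 + 17.6446*v^3 - 0.612*v^2 + 1.6784*v + 11.7008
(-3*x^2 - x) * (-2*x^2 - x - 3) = 6*x^4 + 5*x^3 + 10*x^2 + 3*x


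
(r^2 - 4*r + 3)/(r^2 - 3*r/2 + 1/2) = 2*(r - 3)/(2*r - 1)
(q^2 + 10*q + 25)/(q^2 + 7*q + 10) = (q + 5)/(q + 2)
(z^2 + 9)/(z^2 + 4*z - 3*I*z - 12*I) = (z + 3*I)/(z + 4)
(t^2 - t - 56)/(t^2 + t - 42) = (t - 8)/(t - 6)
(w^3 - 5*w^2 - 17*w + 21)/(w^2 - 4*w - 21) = w - 1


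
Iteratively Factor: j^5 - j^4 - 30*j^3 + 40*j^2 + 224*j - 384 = (j - 4)*(j^4 + 3*j^3 - 18*j^2 - 32*j + 96) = (j - 4)*(j + 4)*(j^3 - j^2 - 14*j + 24) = (j - 4)*(j - 3)*(j + 4)*(j^2 + 2*j - 8) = (j - 4)*(j - 3)*(j - 2)*(j + 4)*(j + 4)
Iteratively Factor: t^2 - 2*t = (t)*(t - 2)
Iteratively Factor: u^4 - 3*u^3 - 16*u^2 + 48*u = (u + 4)*(u^3 - 7*u^2 + 12*u) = u*(u + 4)*(u^2 - 7*u + 12) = u*(u - 3)*(u + 4)*(u - 4)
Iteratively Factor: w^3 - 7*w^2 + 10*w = (w - 5)*(w^2 - 2*w) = (w - 5)*(w - 2)*(w)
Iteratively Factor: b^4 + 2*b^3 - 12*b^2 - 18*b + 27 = (b + 3)*(b^3 - b^2 - 9*b + 9) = (b + 3)^2*(b^2 - 4*b + 3) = (b - 3)*(b + 3)^2*(b - 1)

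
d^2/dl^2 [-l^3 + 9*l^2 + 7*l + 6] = 18 - 6*l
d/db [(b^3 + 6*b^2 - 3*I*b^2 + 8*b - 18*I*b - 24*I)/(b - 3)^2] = (b^3 - 9*b^2 + b*(-44 + 36*I) - 24 + 102*I)/(b^3 - 9*b^2 + 27*b - 27)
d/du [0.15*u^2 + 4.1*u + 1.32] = 0.3*u + 4.1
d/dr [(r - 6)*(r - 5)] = 2*r - 11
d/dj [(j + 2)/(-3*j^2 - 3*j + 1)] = (3*j^2 + 12*j + 7)/(9*j^4 + 18*j^3 + 3*j^2 - 6*j + 1)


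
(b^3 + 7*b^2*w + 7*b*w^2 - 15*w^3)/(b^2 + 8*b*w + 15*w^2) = b - w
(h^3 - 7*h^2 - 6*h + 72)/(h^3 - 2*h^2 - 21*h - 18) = (h - 4)/(h + 1)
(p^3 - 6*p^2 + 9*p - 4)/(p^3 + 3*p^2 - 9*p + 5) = (p - 4)/(p + 5)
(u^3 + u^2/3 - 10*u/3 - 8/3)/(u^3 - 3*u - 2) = (u + 4/3)/(u + 1)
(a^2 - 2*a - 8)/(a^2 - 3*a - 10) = (a - 4)/(a - 5)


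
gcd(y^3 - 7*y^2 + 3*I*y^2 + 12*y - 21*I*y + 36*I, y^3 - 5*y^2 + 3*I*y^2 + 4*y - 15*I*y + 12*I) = y^2 + y*(-4 + 3*I) - 12*I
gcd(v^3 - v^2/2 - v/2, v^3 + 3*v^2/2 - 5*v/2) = v^2 - v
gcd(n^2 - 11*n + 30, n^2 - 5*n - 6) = n - 6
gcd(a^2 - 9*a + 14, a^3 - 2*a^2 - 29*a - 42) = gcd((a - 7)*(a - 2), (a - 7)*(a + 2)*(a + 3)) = a - 7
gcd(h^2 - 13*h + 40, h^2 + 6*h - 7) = 1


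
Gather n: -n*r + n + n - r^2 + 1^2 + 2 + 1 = n*(2 - r) - r^2 + 4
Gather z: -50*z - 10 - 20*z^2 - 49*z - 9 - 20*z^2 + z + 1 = -40*z^2 - 98*z - 18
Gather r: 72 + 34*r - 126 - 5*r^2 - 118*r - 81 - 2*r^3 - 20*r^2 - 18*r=-2*r^3 - 25*r^2 - 102*r - 135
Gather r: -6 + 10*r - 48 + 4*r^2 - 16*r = 4*r^2 - 6*r - 54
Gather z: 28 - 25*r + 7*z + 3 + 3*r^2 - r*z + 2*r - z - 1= 3*r^2 - 23*r + z*(6 - r) + 30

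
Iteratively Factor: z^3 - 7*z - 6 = (z + 2)*(z^2 - 2*z - 3) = (z - 3)*(z + 2)*(z + 1)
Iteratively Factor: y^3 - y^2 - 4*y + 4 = (y - 2)*(y^2 + y - 2) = (y - 2)*(y - 1)*(y + 2)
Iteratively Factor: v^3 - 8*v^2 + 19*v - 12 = (v - 4)*(v^2 - 4*v + 3) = (v - 4)*(v - 1)*(v - 3)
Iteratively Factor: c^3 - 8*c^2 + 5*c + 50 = (c + 2)*(c^2 - 10*c + 25) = (c - 5)*(c + 2)*(c - 5)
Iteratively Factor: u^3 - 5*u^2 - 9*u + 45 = (u + 3)*(u^2 - 8*u + 15) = (u - 3)*(u + 3)*(u - 5)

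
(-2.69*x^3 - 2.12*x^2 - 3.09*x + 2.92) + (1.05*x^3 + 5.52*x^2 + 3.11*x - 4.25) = -1.64*x^3 + 3.4*x^2 + 0.02*x - 1.33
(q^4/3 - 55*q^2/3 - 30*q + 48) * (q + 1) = q^5/3 + q^4/3 - 55*q^3/3 - 145*q^2/3 + 18*q + 48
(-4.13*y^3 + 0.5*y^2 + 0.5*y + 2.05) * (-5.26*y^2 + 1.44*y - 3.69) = 21.7238*y^5 - 8.5772*y^4 + 13.3297*y^3 - 11.908*y^2 + 1.107*y - 7.5645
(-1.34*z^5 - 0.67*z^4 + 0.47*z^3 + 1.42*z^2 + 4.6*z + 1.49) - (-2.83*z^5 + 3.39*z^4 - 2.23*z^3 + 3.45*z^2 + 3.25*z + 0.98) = 1.49*z^5 - 4.06*z^4 + 2.7*z^3 - 2.03*z^2 + 1.35*z + 0.51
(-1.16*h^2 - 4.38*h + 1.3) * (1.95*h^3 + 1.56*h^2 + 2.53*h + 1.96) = -2.262*h^5 - 10.3506*h^4 - 7.2326*h^3 - 11.327*h^2 - 5.2958*h + 2.548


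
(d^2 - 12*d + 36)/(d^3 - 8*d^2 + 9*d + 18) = (d - 6)/(d^2 - 2*d - 3)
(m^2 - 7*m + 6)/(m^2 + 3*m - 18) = (m^2 - 7*m + 6)/(m^2 + 3*m - 18)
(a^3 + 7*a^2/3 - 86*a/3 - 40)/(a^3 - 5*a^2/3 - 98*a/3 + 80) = (3*a + 4)/(3*a - 8)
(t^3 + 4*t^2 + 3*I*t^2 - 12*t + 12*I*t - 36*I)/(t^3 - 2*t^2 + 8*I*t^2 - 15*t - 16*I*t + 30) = (t + 6)/(t + 5*I)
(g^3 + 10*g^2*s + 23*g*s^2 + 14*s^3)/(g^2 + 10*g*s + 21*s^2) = (g^2 + 3*g*s + 2*s^2)/(g + 3*s)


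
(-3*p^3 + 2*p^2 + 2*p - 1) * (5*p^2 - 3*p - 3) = -15*p^5 + 19*p^4 + 13*p^3 - 17*p^2 - 3*p + 3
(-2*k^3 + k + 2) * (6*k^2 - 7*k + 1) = -12*k^5 + 14*k^4 + 4*k^3 + 5*k^2 - 13*k + 2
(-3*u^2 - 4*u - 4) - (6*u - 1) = -3*u^2 - 10*u - 3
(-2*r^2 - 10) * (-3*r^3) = 6*r^5 + 30*r^3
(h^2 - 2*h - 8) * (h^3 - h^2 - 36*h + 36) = h^5 - 3*h^4 - 42*h^3 + 116*h^2 + 216*h - 288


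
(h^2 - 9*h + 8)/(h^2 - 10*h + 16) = (h - 1)/(h - 2)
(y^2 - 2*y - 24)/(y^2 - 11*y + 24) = (y^2 - 2*y - 24)/(y^2 - 11*y + 24)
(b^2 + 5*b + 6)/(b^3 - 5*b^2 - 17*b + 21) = (b + 2)/(b^2 - 8*b + 7)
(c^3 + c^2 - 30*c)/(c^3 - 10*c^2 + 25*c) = (c + 6)/(c - 5)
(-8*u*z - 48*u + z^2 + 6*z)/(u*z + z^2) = (-8*u*z - 48*u + z^2 + 6*z)/(z*(u + z))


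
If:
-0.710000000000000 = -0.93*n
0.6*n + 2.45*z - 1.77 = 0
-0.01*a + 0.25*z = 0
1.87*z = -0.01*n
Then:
No Solution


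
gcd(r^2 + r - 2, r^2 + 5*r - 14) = 1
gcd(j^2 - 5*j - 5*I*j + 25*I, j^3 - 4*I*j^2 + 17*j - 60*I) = j - 5*I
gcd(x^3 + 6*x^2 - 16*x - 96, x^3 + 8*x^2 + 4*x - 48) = x^2 + 10*x + 24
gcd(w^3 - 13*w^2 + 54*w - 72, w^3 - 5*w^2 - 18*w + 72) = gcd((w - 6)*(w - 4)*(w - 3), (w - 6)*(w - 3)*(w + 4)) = w^2 - 9*w + 18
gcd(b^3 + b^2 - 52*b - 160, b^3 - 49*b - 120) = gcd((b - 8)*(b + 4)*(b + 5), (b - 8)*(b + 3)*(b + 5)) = b^2 - 3*b - 40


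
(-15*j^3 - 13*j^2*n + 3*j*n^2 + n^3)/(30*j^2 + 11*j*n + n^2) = (-3*j^2 - 2*j*n + n^2)/(6*j + n)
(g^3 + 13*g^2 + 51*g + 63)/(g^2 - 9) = (g^2 + 10*g + 21)/(g - 3)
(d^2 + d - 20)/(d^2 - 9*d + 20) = (d + 5)/(d - 5)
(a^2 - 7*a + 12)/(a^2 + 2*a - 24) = (a - 3)/(a + 6)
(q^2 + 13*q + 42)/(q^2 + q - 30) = (q + 7)/(q - 5)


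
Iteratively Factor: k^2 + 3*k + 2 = (k + 2)*(k + 1)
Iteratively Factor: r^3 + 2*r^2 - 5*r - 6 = (r - 2)*(r^2 + 4*r + 3) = (r - 2)*(r + 3)*(r + 1)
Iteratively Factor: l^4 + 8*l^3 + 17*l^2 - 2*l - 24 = (l + 4)*(l^3 + 4*l^2 + l - 6) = (l - 1)*(l + 4)*(l^2 + 5*l + 6) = (l - 1)*(l + 3)*(l + 4)*(l + 2)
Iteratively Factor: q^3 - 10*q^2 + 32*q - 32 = (q - 2)*(q^2 - 8*q + 16) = (q - 4)*(q - 2)*(q - 4)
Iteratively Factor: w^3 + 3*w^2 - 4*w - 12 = (w - 2)*(w^2 + 5*w + 6) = (w - 2)*(w + 2)*(w + 3)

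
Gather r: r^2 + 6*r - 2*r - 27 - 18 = r^2 + 4*r - 45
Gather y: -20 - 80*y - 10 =-80*y - 30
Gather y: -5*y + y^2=y^2 - 5*y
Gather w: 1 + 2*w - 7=2*w - 6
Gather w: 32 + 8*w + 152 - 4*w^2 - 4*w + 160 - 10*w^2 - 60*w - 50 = -14*w^2 - 56*w + 294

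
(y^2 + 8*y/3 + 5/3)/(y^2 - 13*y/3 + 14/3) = (3*y^2 + 8*y + 5)/(3*y^2 - 13*y + 14)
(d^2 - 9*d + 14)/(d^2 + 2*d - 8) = (d - 7)/(d + 4)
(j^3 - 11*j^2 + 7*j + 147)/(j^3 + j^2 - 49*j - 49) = (j^2 - 4*j - 21)/(j^2 + 8*j + 7)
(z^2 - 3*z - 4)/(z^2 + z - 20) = (z + 1)/(z + 5)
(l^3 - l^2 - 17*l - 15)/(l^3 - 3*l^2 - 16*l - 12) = (l^2 - 2*l - 15)/(l^2 - 4*l - 12)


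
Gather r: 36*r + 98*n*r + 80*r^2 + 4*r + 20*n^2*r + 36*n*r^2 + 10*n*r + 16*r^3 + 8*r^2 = 16*r^3 + r^2*(36*n + 88) + r*(20*n^2 + 108*n + 40)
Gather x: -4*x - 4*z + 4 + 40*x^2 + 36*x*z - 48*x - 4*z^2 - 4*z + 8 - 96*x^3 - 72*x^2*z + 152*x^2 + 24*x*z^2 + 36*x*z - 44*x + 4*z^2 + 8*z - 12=-96*x^3 + x^2*(192 - 72*z) + x*(24*z^2 + 72*z - 96)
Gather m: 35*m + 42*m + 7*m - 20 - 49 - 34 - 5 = 84*m - 108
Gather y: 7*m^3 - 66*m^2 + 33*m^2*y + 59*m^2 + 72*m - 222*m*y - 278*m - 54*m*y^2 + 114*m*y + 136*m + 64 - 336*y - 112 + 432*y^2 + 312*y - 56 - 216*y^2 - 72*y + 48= 7*m^3 - 7*m^2 - 70*m + y^2*(216 - 54*m) + y*(33*m^2 - 108*m - 96) - 56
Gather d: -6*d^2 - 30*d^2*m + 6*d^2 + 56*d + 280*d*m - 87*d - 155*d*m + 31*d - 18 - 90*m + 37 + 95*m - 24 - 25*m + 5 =-30*d^2*m + 125*d*m - 20*m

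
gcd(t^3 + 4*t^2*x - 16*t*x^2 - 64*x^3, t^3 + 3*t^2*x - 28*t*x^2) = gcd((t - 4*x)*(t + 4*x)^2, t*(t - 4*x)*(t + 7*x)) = -t + 4*x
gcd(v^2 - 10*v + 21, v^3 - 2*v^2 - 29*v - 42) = v - 7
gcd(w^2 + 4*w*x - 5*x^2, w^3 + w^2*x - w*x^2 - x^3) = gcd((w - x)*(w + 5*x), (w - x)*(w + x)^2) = -w + x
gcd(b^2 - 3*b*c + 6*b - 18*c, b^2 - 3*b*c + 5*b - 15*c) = b - 3*c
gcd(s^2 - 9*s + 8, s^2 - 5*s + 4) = s - 1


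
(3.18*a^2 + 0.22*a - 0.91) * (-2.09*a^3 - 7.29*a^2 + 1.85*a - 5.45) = -6.6462*a^5 - 23.642*a^4 + 6.1811*a^3 - 10.2901*a^2 - 2.8825*a + 4.9595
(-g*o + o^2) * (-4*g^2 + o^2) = 4*g^3*o - 4*g^2*o^2 - g*o^3 + o^4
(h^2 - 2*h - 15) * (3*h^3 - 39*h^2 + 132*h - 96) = 3*h^5 - 45*h^4 + 165*h^3 + 225*h^2 - 1788*h + 1440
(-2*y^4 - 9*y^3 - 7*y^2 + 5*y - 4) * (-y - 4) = 2*y^5 + 17*y^4 + 43*y^3 + 23*y^2 - 16*y + 16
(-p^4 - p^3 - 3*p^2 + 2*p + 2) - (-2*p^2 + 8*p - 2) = -p^4 - p^3 - p^2 - 6*p + 4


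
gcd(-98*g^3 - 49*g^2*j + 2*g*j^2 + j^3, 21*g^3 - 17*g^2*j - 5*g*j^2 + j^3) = 7*g - j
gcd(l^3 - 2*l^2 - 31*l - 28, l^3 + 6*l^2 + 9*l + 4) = l^2 + 5*l + 4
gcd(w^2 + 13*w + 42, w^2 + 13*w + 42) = w^2 + 13*w + 42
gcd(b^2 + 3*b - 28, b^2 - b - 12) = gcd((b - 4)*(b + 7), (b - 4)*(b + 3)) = b - 4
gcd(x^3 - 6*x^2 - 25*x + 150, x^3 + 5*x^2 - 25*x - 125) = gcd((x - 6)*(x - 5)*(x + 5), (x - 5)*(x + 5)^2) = x^2 - 25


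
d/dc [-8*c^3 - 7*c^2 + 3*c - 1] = -24*c^2 - 14*c + 3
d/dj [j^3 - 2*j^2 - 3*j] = 3*j^2 - 4*j - 3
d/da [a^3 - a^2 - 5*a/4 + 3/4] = 3*a^2 - 2*a - 5/4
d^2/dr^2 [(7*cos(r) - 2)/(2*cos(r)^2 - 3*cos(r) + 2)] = (252*sin(r)^4*cos(r) + 10*sin(r)^4 - 124*sin(r)^2 - 43*cos(r) + 9*cos(3*r) - 14*cos(5*r) + 50)/(2*sin(r)^2 + 3*cos(r) - 4)^3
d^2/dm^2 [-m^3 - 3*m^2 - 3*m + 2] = -6*m - 6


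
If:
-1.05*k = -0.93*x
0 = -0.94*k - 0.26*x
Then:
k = 0.00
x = 0.00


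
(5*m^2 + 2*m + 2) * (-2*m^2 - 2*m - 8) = -10*m^4 - 14*m^3 - 48*m^2 - 20*m - 16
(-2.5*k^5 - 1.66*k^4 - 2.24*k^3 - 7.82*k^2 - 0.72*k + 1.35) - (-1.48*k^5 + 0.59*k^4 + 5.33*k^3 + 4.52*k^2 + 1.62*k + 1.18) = -1.02*k^5 - 2.25*k^4 - 7.57*k^3 - 12.34*k^2 - 2.34*k + 0.17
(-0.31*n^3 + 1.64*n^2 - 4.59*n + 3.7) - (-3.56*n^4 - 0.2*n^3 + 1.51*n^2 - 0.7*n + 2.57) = 3.56*n^4 - 0.11*n^3 + 0.13*n^2 - 3.89*n + 1.13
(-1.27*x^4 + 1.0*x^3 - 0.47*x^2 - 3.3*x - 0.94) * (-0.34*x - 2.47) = 0.4318*x^5 + 2.7969*x^4 - 2.3102*x^3 + 2.2829*x^2 + 8.4706*x + 2.3218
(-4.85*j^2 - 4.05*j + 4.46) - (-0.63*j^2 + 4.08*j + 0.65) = -4.22*j^2 - 8.13*j + 3.81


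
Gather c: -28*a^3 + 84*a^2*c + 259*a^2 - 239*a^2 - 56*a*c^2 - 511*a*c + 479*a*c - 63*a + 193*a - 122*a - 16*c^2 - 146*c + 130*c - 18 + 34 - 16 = -28*a^3 + 20*a^2 + 8*a + c^2*(-56*a - 16) + c*(84*a^2 - 32*a - 16)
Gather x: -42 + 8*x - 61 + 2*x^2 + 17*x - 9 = 2*x^2 + 25*x - 112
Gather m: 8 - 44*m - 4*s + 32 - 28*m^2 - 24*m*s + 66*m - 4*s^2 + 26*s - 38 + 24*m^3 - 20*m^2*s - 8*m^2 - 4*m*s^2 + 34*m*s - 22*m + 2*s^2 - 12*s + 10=24*m^3 + m^2*(-20*s - 36) + m*(-4*s^2 + 10*s) - 2*s^2 + 10*s + 12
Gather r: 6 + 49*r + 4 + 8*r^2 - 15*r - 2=8*r^2 + 34*r + 8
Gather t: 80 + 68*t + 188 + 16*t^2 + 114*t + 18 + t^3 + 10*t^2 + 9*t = t^3 + 26*t^2 + 191*t + 286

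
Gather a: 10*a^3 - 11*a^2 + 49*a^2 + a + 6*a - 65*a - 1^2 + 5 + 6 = 10*a^3 + 38*a^2 - 58*a + 10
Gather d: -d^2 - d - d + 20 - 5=-d^2 - 2*d + 15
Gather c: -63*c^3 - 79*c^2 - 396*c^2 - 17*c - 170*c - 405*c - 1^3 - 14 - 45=-63*c^3 - 475*c^2 - 592*c - 60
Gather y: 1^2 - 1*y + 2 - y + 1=4 - 2*y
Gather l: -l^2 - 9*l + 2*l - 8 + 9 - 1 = -l^2 - 7*l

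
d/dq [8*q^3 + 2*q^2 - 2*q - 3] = 24*q^2 + 4*q - 2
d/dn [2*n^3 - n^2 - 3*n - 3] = 6*n^2 - 2*n - 3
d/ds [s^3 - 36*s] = 3*s^2 - 36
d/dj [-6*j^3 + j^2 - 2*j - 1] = -18*j^2 + 2*j - 2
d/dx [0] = 0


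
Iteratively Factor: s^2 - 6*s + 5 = (s - 1)*(s - 5)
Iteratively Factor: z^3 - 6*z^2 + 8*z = (z - 4)*(z^2 - 2*z) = (z - 4)*(z - 2)*(z)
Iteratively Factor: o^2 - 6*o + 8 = (o - 4)*(o - 2)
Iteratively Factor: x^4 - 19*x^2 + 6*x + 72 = (x - 3)*(x^3 + 3*x^2 - 10*x - 24) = (x - 3)^2*(x^2 + 6*x + 8) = (x - 3)^2*(x + 4)*(x + 2)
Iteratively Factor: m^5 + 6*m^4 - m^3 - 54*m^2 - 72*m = (m)*(m^4 + 6*m^3 - m^2 - 54*m - 72) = m*(m + 4)*(m^3 + 2*m^2 - 9*m - 18) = m*(m - 3)*(m + 4)*(m^2 + 5*m + 6) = m*(m - 3)*(m + 3)*(m + 4)*(m + 2)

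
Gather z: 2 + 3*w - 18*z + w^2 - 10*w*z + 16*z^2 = w^2 + 3*w + 16*z^2 + z*(-10*w - 18) + 2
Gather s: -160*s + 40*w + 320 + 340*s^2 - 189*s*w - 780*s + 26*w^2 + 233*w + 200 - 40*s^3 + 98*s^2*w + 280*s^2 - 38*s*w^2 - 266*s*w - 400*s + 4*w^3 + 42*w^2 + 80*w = -40*s^3 + s^2*(98*w + 620) + s*(-38*w^2 - 455*w - 1340) + 4*w^3 + 68*w^2 + 353*w + 520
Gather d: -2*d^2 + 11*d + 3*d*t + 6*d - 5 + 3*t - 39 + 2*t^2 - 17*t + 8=-2*d^2 + d*(3*t + 17) + 2*t^2 - 14*t - 36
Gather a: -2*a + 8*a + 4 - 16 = 6*a - 12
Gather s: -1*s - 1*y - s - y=-2*s - 2*y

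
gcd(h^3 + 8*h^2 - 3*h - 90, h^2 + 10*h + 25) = h + 5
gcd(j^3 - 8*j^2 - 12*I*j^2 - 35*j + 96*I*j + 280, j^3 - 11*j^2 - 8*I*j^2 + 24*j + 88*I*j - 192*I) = j - 8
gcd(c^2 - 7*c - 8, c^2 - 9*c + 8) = c - 8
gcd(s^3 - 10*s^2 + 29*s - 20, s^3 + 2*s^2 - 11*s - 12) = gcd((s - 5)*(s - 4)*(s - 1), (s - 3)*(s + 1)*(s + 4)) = 1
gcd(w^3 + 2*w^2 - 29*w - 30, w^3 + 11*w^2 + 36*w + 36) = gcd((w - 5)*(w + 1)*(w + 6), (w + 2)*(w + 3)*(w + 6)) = w + 6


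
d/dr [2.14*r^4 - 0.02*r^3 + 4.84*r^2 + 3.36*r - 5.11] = 8.56*r^3 - 0.06*r^2 + 9.68*r + 3.36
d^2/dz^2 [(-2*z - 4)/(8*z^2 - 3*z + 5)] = 4*(-(z + 2)*(16*z - 3)^2 + (24*z + 13)*(8*z^2 - 3*z + 5))/(8*z^2 - 3*z + 5)^3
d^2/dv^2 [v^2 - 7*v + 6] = 2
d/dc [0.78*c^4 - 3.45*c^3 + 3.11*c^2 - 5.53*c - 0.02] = 3.12*c^3 - 10.35*c^2 + 6.22*c - 5.53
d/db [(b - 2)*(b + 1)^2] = 3*b^2 - 3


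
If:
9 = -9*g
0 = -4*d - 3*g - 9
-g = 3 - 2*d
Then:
No Solution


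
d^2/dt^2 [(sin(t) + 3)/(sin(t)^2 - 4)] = (-9*sin(t)^5 - 12*sin(t)^4 - 30*sin(t)^2 - 7*sin(t)/2 + 3*sin(3*t) + sin(5*t)/2 + 24)/((sin(t) - 2)^3*(sin(t) + 2)^3)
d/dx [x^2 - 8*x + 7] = 2*x - 8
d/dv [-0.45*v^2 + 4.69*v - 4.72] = 4.69 - 0.9*v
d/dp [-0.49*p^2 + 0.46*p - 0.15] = 0.46 - 0.98*p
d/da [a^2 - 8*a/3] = 2*a - 8/3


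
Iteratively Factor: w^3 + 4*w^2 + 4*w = (w)*(w^2 + 4*w + 4) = w*(w + 2)*(w + 2)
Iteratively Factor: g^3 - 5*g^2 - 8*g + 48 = (g - 4)*(g^2 - g - 12) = (g - 4)*(g + 3)*(g - 4)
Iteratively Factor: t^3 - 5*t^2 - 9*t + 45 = (t - 5)*(t^2 - 9) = (t - 5)*(t - 3)*(t + 3)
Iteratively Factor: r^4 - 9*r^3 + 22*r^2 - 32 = (r - 2)*(r^3 - 7*r^2 + 8*r + 16) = (r - 4)*(r - 2)*(r^2 - 3*r - 4) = (r - 4)*(r - 2)*(r + 1)*(r - 4)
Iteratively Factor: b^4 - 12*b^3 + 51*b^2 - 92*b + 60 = (b - 3)*(b^3 - 9*b^2 + 24*b - 20) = (b - 5)*(b - 3)*(b^2 - 4*b + 4) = (b - 5)*(b - 3)*(b - 2)*(b - 2)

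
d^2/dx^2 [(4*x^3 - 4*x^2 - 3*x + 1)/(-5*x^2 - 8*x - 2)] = 86*(-7*x^3 - 9*x^2 - 6*x - 2)/(125*x^6 + 600*x^5 + 1110*x^4 + 992*x^3 + 444*x^2 + 96*x + 8)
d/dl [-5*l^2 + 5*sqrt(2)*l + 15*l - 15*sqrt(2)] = -10*l + 5*sqrt(2) + 15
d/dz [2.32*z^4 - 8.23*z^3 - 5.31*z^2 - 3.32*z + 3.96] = 9.28*z^3 - 24.69*z^2 - 10.62*z - 3.32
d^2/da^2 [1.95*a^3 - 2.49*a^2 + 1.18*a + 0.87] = 11.7*a - 4.98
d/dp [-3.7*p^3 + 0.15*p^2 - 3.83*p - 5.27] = -11.1*p^2 + 0.3*p - 3.83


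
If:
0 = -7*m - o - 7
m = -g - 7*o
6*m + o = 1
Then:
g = -335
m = -8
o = 49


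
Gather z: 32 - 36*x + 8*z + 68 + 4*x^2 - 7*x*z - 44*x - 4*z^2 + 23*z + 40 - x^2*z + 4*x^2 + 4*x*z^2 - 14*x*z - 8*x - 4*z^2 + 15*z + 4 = 8*x^2 - 88*x + z^2*(4*x - 8) + z*(-x^2 - 21*x + 46) + 144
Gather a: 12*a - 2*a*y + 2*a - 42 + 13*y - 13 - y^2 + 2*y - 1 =a*(14 - 2*y) - y^2 + 15*y - 56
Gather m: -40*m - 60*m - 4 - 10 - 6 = -100*m - 20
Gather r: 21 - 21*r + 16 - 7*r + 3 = 40 - 28*r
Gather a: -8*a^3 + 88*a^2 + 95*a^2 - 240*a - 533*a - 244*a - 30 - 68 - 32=-8*a^3 + 183*a^2 - 1017*a - 130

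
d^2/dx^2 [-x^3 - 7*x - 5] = -6*x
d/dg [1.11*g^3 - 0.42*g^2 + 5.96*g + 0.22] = 3.33*g^2 - 0.84*g + 5.96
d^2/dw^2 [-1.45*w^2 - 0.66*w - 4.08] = -2.90000000000000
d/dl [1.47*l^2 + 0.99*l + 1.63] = 2.94*l + 0.99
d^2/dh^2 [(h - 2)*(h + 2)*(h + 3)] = 6*h + 6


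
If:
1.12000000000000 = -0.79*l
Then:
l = -1.42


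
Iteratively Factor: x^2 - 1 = (x - 1)*(x + 1)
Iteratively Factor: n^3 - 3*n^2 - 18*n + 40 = (n + 4)*(n^2 - 7*n + 10) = (n - 2)*(n + 4)*(n - 5)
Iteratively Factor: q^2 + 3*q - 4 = (q - 1)*(q + 4)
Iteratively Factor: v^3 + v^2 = (v)*(v^2 + v) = v^2*(v + 1)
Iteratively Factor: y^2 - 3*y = (y)*(y - 3)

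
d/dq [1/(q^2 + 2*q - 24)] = 2*(-q - 1)/(q^2 + 2*q - 24)^2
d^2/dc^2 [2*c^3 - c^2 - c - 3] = 12*c - 2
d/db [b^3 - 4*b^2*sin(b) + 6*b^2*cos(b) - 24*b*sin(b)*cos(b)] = -6*b^2*sin(b) - 4*b^2*cos(b) + 3*b^2 - 8*b*sin(b) + 12*b*cos(b) - 24*b*cos(2*b) - 12*sin(2*b)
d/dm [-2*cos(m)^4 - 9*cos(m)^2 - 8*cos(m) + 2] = 2*(12*cos(m) + cos(3*m) + 4)*sin(m)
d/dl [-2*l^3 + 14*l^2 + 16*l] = -6*l^2 + 28*l + 16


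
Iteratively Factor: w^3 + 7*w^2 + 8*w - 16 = (w - 1)*(w^2 + 8*w + 16) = (w - 1)*(w + 4)*(w + 4)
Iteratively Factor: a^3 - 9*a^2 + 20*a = (a - 4)*(a^2 - 5*a) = a*(a - 4)*(a - 5)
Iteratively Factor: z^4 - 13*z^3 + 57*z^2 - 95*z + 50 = (z - 5)*(z^3 - 8*z^2 + 17*z - 10) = (z - 5)*(z - 1)*(z^2 - 7*z + 10) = (z - 5)^2*(z - 1)*(z - 2)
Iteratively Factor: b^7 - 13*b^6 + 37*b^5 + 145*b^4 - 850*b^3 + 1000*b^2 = (b - 2)*(b^6 - 11*b^5 + 15*b^4 + 175*b^3 - 500*b^2) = (b - 5)*(b - 2)*(b^5 - 6*b^4 - 15*b^3 + 100*b^2) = b*(b - 5)*(b - 2)*(b^4 - 6*b^3 - 15*b^2 + 100*b) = b*(b - 5)*(b - 2)*(b + 4)*(b^3 - 10*b^2 + 25*b) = b*(b - 5)^2*(b - 2)*(b + 4)*(b^2 - 5*b) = b*(b - 5)^3*(b - 2)*(b + 4)*(b)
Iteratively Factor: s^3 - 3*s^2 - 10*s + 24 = (s - 2)*(s^2 - s - 12) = (s - 4)*(s - 2)*(s + 3)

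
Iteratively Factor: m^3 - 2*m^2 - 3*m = (m + 1)*(m^2 - 3*m) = (m - 3)*(m + 1)*(m)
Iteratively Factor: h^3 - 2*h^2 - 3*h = (h - 3)*(h^2 + h) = (h - 3)*(h + 1)*(h)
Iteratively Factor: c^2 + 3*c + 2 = (c + 2)*(c + 1)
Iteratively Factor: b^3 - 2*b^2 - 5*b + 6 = (b - 3)*(b^2 + b - 2) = (b - 3)*(b - 1)*(b + 2)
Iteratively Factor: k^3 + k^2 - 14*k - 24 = (k - 4)*(k^2 + 5*k + 6) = (k - 4)*(k + 2)*(k + 3)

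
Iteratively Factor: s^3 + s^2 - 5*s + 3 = (s - 1)*(s^2 + 2*s - 3) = (s - 1)^2*(s + 3)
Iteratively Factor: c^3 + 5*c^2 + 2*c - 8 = (c + 4)*(c^2 + c - 2) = (c + 2)*(c + 4)*(c - 1)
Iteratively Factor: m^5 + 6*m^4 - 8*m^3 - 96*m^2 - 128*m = (m + 2)*(m^4 + 4*m^3 - 16*m^2 - 64*m) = m*(m + 2)*(m^3 + 4*m^2 - 16*m - 64) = m*(m + 2)*(m + 4)*(m^2 - 16) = m*(m + 2)*(m + 4)^2*(m - 4)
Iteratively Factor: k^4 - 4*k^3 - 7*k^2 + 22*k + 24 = (k + 1)*(k^3 - 5*k^2 - 2*k + 24) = (k - 4)*(k + 1)*(k^2 - k - 6) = (k - 4)*(k - 3)*(k + 1)*(k + 2)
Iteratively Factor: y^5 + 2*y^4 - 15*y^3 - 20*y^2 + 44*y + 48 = (y + 2)*(y^4 - 15*y^2 + 10*y + 24) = (y + 1)*(y + 2)*(y^3 - y^2 - 14*y + 24) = (y - 2)*(y + 1)*(y + 2)*(y^2 + y - 12) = (y - 3)*(y - 2)*(y + 1)*(y + 2)*(y + 4)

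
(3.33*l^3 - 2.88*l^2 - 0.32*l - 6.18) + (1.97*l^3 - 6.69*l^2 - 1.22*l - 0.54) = 5.3*l^3 - 9.57*l^2 - 1.54*l - 6.72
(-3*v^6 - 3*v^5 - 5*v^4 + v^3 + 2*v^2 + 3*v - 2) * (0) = 0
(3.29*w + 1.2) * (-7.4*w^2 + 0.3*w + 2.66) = -24.346*w^3 - 7.893*w^2 + 9.1114*w + 3.192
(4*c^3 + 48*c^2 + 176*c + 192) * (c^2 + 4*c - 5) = 4*c^5 + 64*c^4 + 348*c^3 + 656*c^2 - 112*c - 960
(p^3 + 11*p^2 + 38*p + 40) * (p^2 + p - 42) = p^5 + 12*p^4 + 7*p^3 - 384*p^2 - 1556*p - 1680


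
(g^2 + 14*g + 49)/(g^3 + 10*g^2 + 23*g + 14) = (g + 7)/(g^2 + 3*g + 2)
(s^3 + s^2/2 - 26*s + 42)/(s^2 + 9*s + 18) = (s^2 - 11*s/2 + 7)/(s + 3)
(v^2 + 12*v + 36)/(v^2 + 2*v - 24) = (v + 6)/(v - 4)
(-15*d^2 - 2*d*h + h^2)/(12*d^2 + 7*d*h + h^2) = (-5*d + h)/(4*d + h)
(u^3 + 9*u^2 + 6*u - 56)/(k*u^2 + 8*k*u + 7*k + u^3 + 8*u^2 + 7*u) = (u^2 + 2*u - 8)/(k*u + k + u^2 + u)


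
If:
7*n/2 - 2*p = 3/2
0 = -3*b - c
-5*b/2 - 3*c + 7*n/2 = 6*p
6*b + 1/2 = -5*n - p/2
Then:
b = -437/1283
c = 1311/1283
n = 419/1283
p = -229/1283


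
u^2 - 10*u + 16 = (u - 8)*(u - 2)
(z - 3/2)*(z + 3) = z^2 + 3*z/2 - 9/2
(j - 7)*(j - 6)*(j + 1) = j^3 - 12*j^2 + 29*j + 42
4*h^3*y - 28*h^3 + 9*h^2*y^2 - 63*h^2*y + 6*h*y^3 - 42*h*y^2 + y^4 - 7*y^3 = (h + y)^2*(4*h + y)*(y - 7)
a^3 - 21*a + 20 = (a - 4)*(a - 1)*(a + 5)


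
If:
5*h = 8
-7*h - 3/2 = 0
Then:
No Solution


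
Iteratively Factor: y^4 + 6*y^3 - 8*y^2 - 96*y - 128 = (y + 4)*(y^3 + 2*y^2 - 16*y - 32) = (y + 2)*(y + 4)*(y^2 - 16) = (y - 4)*(y + 2)*(y + 4)*(y + 4)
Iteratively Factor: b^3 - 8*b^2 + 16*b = (b - 4)*(b^2 - 4*b) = (b - 4)^2*(b)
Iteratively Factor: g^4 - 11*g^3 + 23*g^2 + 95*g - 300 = (g - 5)*(g^3 - 6*g^2 - 7*g + 60) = (g - 5)*(g - 4)*(g^2 - 2*g - 15) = (g - 5)^2*(g - 4)*(g + 3)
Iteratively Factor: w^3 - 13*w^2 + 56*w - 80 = (w - 4)*(w^2 - 9*w + 20) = (w - 4)^2*(w - 5)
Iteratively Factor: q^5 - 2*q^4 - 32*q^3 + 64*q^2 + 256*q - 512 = (q - 4)*(q^4 + 2*q^3 - 24*q^2 - 32*q + 128) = (q - 4)*(q - 2)*(q^3 + 4*q^2 - 16*q - 64) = (q - 4)*(q - 2)*(q + 4)*(q^2 - 16) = (q - 4)*(q - 2)*(q + 4)^2*(q - 4)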